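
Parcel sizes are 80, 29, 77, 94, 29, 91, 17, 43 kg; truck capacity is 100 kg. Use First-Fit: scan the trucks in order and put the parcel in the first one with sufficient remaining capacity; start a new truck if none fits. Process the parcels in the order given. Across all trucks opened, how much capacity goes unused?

truck 1: place 80 kg, 20 kg left
truck 2: place 29 kg, 71 kg left
truck 3: place 77 kg, 23 kg left
truck 4: place 94 kg, 6 kg left
truck 2: place 29 kg, 42 kg left
truck 5: place 91 kg, 9 kg left
truck 1: place 17 kg, 3 kg left
truck 6: place 43 kg, 57 kg left
6 trucks × 100 kg = 600 kg; used 460 kg; unused 140 kg.

140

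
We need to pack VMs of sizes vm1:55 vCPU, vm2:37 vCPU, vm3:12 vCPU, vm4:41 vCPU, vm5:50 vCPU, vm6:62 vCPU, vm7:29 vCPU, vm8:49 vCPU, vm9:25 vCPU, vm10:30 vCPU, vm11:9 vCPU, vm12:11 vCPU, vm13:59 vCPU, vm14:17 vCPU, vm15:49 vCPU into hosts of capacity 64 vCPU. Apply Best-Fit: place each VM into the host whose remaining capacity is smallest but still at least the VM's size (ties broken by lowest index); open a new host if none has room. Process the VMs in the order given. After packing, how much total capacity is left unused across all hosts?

Put vm1 (55 vCPU) in host 1; 9 vCPU remain.
Put vm2 (37 vCPU) in host 2; 27 vCPU remain.
Put vm3 (12 vCPU) in host 2; 15 vCPU remain.
Put vm4 (41 vCPU) in host 3; 23 vCPU remain.
Put vm5 (50 vCPU) in host 4; 14 vCPU remain.
Put vm6 (62 vCPU) in host 5; 2 vCPU remain.
Put vm7 (29 vCPU) in host 6; 35 vCPU remain.
Put vm8 (49 vCPU) in host 7; 15 vCPU remain.
Put vm9 (25 vCPU) in host 6; 10 vCPU remain.
Put vm10 (30 vCPU) in host 8; 34 vCPU remain.
Put vm11 (9 vCPU) in host 1; 0 vCPU remain.
Put vm12 (11 vCPU) in host 4; 3 vCPU remain.
Put vm13 (59 vCPU) in host 9; 5 vCPU remain.
Put vm14 (17 vCPU) in host 3; 6 vCPU remain.
Put vm15 (49 vCPU) in host 10; 15 vCPU remain.
10 hosts × 64 vCPU = 640 vCPU; used 535 vCPU; unused 105 vCPU.

105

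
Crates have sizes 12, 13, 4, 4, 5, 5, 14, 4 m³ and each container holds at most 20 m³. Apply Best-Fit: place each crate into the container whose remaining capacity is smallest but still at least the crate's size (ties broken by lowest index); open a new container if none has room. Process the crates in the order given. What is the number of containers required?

4

container 1: place 12 m³, 8 m³ left
container 2: place 13 m³, 7 m³ left
container 2: place 4 m³, 3 m³ left
container 1: place 4 m³, 4 m³ left
container 3: place 5 m³, 15 m³ left
container 3: place 5 m³, 10 m³ left
container 4: place 14 m³, 6 m³ left
container 1: place 4 m³, 0 m³ left
Final containers: [12,4,4] [13,4] [5,5] [14].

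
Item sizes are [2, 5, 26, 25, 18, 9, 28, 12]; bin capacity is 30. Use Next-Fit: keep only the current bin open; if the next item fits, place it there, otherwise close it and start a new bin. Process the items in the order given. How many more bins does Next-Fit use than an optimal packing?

Next-Fit: [2,5] [26] [25] [18,9] [28] [12] → 6 bins.
Total size 125; any packing needs at least ⌈125/30⌉ = 5 bins.
An optimal packing achieves that bound: [28,2] [26] [25,5] [18,12] [9] → 5 bins.
Excess: 6 − 5 = 1.

1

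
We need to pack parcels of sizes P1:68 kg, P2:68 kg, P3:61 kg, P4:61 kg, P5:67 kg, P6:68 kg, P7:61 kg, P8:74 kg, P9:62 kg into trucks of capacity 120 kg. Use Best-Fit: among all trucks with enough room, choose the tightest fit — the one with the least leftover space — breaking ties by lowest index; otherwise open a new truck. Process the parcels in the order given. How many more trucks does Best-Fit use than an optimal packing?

0

Best-Fit: [68] [68] [61] [61] [67] [68] [61] [74] [62] → 9 trucks.
9 parcels exceed 60 kg (half the capacity), and no two of those can share a truck, so at least 9 trucks are needed.
So 9 is already optimal.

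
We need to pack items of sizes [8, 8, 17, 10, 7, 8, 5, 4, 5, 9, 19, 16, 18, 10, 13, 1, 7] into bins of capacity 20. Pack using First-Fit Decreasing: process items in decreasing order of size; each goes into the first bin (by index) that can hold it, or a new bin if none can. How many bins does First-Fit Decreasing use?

9

Sorted descending: 19, 18, 17, 16, 13, 10, 10, 9, 8, 8, 8, 7, 7, 5, 5, 4, 1.
19 → bin 1 (remaining 1)
18 → bin 2 (remaining 2)
17 → bin 3 (remaining 3)
16 → bin 4 (remaining 4)
13 → bin 5 (remaining 7)
10 → bin 6 (remaining 10)
10 → bin 6 (remaining 0)
9 → bin 7 (remaining 11)
8 → bin 7 (remaining 3)
8 → bin 8 (remaining 12)
8 → bin 8 (remaining 4)
7 → bin 5 (remaining 0)
7 → bin 9 (remaining 13)
5 → bin 9 (remaining 8)
5 → bin 9 (remaining 3)
4 → bin 4 (remaining 0)
1 → bin 1 (remaining 0)
Final bins: [19,1] [18] [17] [16,4] [13,7] [10,10] [9,8] [8,8] [7,5,5].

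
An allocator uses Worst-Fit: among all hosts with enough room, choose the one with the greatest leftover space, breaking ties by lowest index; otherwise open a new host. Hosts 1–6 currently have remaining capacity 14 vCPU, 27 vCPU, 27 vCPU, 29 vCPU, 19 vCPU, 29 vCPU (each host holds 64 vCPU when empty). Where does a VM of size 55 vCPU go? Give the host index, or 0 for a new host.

0

No host has ≥ 55 vCPU free, so a new host is opened.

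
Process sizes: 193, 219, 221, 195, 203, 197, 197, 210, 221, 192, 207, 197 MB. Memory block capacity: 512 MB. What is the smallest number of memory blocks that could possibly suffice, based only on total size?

Total size = 193 + 219 + 221 + 195 + 203 + 197 + 197 + 210 + 221 + 192 + 207 + 197 = 2452 MB.
⌈2452 / 512⌉ = 5.

5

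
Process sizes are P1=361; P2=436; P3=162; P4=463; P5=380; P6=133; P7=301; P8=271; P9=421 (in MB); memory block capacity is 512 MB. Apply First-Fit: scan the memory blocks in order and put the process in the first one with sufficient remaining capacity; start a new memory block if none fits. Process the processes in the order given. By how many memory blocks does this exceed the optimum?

0

First-Fit: [361,133] [436] [162,301] [463] [380] [271] [421] → 7 memory blocks.
7 processes exceed 256 MB (half the capacity), and no two of those can share a memory block, so at least 7 memory blocks are needed.
So 7 is already optimal.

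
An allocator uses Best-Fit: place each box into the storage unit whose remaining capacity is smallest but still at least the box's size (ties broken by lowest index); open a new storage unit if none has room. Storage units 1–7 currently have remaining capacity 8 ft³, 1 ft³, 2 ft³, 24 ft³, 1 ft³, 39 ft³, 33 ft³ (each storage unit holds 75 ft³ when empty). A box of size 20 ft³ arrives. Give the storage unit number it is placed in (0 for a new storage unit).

4

Storage units with room: storage unit 4 (24 ft³), storage unit 6 (39 ft³), storage unit 7 (33 ft³).
Tightest fit is storage unit 4 with 24 ft³ free.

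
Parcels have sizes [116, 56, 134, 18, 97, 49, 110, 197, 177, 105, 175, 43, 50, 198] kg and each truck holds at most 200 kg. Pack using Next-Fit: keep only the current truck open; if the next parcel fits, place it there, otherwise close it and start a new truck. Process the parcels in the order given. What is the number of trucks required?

116 kg → truck 1 (remaining 84 kg)
56 kg → truck 1 (remaining 28 kg)
134 kg → truck 2 (remaining 66 kg)
18 kg → truck 2 (remaining 48 kg)
97 kg → truck 3 (remaining 103 kg)
49 kg → truck 3 (remaining 54 kg)
110 kg → truck 4 (remaining 90 kg)
197 kg → truck 5 (remaining 3 kg)
177 kg → truck 6 (remaining 23 kg)
105 kg → truck 7 (remaining 95 kg)
175 kg → truck 8 (remaining 25 kg)
43 kg → truck 9 (remaining 157 kg)
50 kg → truck 9 (remaining 107 kg)
198 kg → truck 10 (remaining 2 kg)

10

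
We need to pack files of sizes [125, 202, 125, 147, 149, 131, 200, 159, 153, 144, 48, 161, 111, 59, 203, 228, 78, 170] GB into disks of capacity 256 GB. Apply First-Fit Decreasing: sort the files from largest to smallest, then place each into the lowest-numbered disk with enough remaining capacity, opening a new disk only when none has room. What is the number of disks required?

13 disks

Sorted descending: 228, 203, 202, 200, 170, 161, 159, 153, 149, 147, 144, 131, 125, 125, 111, 78, 59, 48.
228 GB → disk 1 (remaining 28 GB)
203 GB → disk 2 (remaining 53 GB)
202 GB → disk 3 (remaining 54 GB)
200 GB → disk 4 (remaining 56 GB)
170 GB → disk 5 (remaining 86 GB)
161 GB → disk 6 (remaining 95 GB)
159 GB → disk 7 (remaining 97 GB)
153 GB → disk 8 (remaining 103 GB)
149 GB → disk 9 (remaining 107 GB)
147 GB → disk 10 (remaining 109 GB)
144 GB → disk 11 (remaining 112 GB)
131 GB → disk 12 (remaining 125 GB)
125 GB → disk 12 (remaining 0 GB)
125 GB → disk 13 (remaining 131 GB)
111 GB → disk 11 (remaining 1 GB)
78 GB → disk 5 (remaining 8 GB)
59 GB → disk 6 (remaining 36 GB)
48 GB → disk 2 (remaining 5 GB)
Final disks: [228] [203,48] [202] [200] [170,78] [161,59] [159] [153] [149] [147] [144,111] [131,125] [125].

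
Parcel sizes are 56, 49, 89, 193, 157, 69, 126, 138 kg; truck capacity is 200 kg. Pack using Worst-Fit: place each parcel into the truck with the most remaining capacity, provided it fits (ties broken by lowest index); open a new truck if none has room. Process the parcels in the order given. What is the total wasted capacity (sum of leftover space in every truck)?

123

truck 1: place 56 kg, 144 kg left
truck 1: place 49 kg, 95 kg left
truck 1: place 89 kg, 6 kg left
truck 2: place 193 kg, 7 kg left
truck 3: place 157 kg, 43 kg left
truck 4: place 69 kg, 131 kg left
truck 4: place 126 kg, 5 kg left
truck 5: place 138 kg, 62 kg left
5 trucks × 200 kg = 1000 kg; used 877 kg; unused 123 kg.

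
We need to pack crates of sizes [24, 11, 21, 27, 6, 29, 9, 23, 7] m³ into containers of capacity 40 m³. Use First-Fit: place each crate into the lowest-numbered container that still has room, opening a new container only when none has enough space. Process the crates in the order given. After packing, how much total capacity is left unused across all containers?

43

container 1: place 24 m³, 16 m³ left
container 1: place 11 m³, 5 m³ left
container 2: place 21 m³, 19 m³ left
container 3: place 27 m³, 13 m³ left
container 2: place 6 m³, 13 m³ left
container 4: place 29 m³, 11 m³ left
container 2: place 9 m³, 4 m³ left
container 5: place 23 m³, 17 m³ left
container 3: place 7 m³, 6 m³ left
5 containers × 40 m³ = 200 m³; used 157 m³; unused 43 m³.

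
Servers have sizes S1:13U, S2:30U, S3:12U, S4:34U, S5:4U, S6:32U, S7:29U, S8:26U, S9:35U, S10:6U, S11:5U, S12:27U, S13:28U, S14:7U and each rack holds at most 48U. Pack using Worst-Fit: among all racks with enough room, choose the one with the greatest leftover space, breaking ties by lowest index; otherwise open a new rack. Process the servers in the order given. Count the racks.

8

S1 (13U) → rack 1 (remaining 35U)
S2 (30U) → rack 1 (remaining 5U)
S3 (12U) → rack 2 (remaining 36U)
S4 (34U) → rack 2 (remaining 2U)
S5 (4U) → rack 1 (remaining 1U)
S6 (32U) → rack 3 (remaining 16U)
S7 (29U) → rack 4 (remaining 19U)
S8 (26U) → rack 5 (remaining 22U)
S9 (35U) → rack 6 (remaining 13U)
S10 (6U) → rack 5 (remaining 16U)
S11 (5U) → rack 4 (remaining 14U)
S12 (27U) → rack 7 (remaining 21U)
S13 (28U) → rack 8 (remaining 20U)
S14 (7U) → rack 7 (remaining 14U)
Final racks: [13,30,4] [12,34] [32] [29,5] [26,6] [35] [27,7] [28].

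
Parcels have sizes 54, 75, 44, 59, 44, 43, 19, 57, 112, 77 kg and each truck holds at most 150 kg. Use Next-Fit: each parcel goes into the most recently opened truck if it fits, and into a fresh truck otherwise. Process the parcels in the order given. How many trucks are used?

5

Put 54 kg in truck 1; 96 kg remain.
Put 75 kg in truck 1; 21 kg remain.
Put 44 kg in truck 2; 106 kg remain.
Put 59 kg in truck 2; 47 kg remain.
Put 44 kg in truck 2; 3 kg remain.
Put 43 kg in truck 3; 107 kg remain.
Put 19 kg in truck 3; 88 kg remain.
Put 57 kg in truck 3; 31 kg remain.
Put 112 kg in truck 4; 38 kg remain.
Put 77 kg in truck 5; 73 kg remain.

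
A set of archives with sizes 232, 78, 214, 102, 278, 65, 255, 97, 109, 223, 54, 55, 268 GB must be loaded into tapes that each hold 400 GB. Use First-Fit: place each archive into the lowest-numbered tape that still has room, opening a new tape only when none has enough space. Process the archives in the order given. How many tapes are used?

6

tape 1: place 232 GB, 168 GB left
tape 1: place 78 GB, 90 GB left
tape 2: place 214 GB, 186 GB left
tape 2: place 102 GB, 84 GB left
tape 3: place 278 GB, 122 GB left
tape 1: place 65 GB, 25 GB left
tape 4: place 255 GB, 145 GB left
tape 3: place 97 GB, 25 GB left
tape 4: place 109 GB, 36 GB left
tape 5: place 223 GB, 177 GB left
tape 2: place 54 GB, 30 GB left
tape 5: place 55 GB, 122 GB left
tape 6: place 268 GB, 132 GB left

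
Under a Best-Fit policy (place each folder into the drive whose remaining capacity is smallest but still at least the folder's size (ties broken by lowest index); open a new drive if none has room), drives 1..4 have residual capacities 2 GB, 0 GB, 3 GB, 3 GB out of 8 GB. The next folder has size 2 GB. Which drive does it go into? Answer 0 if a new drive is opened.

Drives with room: drive 1 (2 GB), drive 3 (3 GB), drive 4 (3 GB).
Tightest fit is drive 1 with 2 GB free.

1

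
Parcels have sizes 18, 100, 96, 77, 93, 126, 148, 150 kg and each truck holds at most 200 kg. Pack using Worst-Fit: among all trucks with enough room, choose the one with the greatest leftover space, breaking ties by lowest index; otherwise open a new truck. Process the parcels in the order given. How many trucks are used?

6

Put 18 kg in truck 1; 182 kg remain.
Put 100 kg in truck 1; 82 kg remain.
Put 96 kg in truck 2; 104 kg remain.
Put 77 kg in truck 2; 27 kg remain.
Put 93 kg in truck 3; 107 kg remain.
Put 126 kg in truck 4; 74 kg remain.
Put 148 kg in truck 5; 52 kg remain.
Put 150 kg in truck 6; 50 kg remain.
Final trucks: [18,100] [96,77] [93] [126] [148] [150].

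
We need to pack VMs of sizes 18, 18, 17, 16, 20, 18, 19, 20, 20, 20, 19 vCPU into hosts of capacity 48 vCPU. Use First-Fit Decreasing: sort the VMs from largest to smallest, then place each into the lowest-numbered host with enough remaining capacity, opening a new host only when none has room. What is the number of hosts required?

Sorted descending: 20, 20, 20, 20, 19, 19, 18, 18, 18, 17, 16.
20 vCPU → host 1 (remaining 28 vCPU)
20 vCPU → host 1 (remaining 8 vCPU)
20 vCPU → host 2 (remaining 28 vCPU)
20 vCPU → host 2 (remaining 8 vCPU)
19 vCPU → host 3 (remaining 29 vCPU)
19 vCPU → host 3 (remaining 10 vCPU)
18 vCPU → host 4 (remaining 30 vCPU)
18 vCPU → host 4 (remaining 12 vCPU)
18 vCPU → host 5 (remaining 30 vCPU)
17 vCPU → host 5 (remaining 13 vCPU)
16 vCPU → host 6 (remaining 32 vCPU)
Final hosts: [20,20] [20,20] [19,19] [18,18] [18,17] [16].

6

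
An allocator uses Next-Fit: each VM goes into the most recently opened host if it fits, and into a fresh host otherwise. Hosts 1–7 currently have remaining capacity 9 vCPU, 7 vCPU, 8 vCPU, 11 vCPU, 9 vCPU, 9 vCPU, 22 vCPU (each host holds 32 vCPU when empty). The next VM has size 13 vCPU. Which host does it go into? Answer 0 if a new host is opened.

Next-Fit only looks at host 7, which has 22 vCPU free.
13 vCPU fits there.

7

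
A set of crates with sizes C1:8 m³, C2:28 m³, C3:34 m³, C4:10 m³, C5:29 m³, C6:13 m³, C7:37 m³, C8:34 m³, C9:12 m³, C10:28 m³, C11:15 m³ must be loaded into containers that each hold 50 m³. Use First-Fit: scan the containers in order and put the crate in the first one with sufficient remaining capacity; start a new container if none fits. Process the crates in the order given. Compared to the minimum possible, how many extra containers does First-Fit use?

0

First-Fit: [8,28,10] [34,13] [29,12] [37] [34,15] [28] → 6 containers.
6 crates exceed 25 m³ (half the capacity), and no two of those can share a container, so at least 6 containers are needed.
So 6 is already optimal.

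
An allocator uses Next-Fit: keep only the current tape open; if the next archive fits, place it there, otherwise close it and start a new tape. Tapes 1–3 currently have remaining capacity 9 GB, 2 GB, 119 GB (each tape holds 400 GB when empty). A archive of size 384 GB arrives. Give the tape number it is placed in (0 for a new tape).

0

Next-Fit only looks at tape 3, which has 119 GB free.
384 GB does not fit, so a new tape is opened.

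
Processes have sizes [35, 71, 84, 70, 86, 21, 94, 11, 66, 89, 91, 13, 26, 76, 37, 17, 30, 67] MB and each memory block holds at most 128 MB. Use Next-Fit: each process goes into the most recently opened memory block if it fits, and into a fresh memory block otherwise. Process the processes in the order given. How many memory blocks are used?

11

Put 35 MB in memory block 1; 93 MB remain.
Put 71 MB in memory block 1; 22 MB remain.
Put 84 MB in memory block 2; 44 MB remain.
Put 70 MB in memory block 3; 58 MB remain.
Put 86 MB in memory block 4; 42 MB remain.
Put 21 MB in memory block 4; 21 MB remain.
Put 94 MB in memory block 5; 34 MB remain.
Put 11 MB in memory block 5; 23 MB remain.
Put 66 MB in memory block 6; 62 MB remain.
Put 89 MB in memory block 7; 39 MB remain.
Put 91 MB in memory block 8; 37 MB remain.
Put 13 MB in memory block 8; 24 MB remain.
Put 26 MB in memory block 9; 102 MB remain.
Put 76 MB in memory block 9; 26 MB remain.
Put 37 MB in memory block 10; 91 MB remain.
Put 17 MB in memory block 10; 74 MB remain.
Put 30 MB in memory block 10; 44 MB remain.
Put 67 MB in memory block 11; 61 MB remain.
Final memory blocks: [35,71] [84] [70] [86,21] [94,11] [66] [89] [91,13] [26,76] [37,17,30] [67].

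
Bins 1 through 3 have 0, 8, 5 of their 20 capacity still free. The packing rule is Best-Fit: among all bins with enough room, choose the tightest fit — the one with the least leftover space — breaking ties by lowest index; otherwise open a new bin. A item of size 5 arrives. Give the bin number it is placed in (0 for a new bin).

3

Bins with room: bin 2 (8), bin 3 (5).
Tightest fit is bin 3 with 5 free.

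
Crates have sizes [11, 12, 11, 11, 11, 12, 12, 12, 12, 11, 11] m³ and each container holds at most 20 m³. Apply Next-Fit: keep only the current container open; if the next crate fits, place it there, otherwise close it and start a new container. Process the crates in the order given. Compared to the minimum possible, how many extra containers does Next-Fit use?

0

Next-Fit: [11] [12] [11] [11] [11] [12] [12] [12] [12] [11] [11] → 11 containers.
11 crates exceed 10 m³ (half the capacity), and no two of those can share a container, so at least 11 containers are needed.
So 11 is already optimal.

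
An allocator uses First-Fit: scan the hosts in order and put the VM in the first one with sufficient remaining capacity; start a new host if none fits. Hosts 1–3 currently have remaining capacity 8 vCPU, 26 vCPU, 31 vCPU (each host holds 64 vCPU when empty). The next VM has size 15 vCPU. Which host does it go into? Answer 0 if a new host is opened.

2

Hosts with room: host 2 (26 vCPU), host 3 (31 vCPU).
The first with room is host 2.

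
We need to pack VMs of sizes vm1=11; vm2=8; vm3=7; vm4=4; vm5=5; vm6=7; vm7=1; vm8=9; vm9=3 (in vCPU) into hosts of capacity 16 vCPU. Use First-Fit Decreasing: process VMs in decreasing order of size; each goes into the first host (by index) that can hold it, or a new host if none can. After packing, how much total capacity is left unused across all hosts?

Sorted descending: 11, 9, 8, 7, 7, 5, 4, 3, 1.
11 vCPU → host 1 (remaining 5 vCPU)
9 vCPU → host 2 (remaining 7 vCPU)
8 vCPU → host 3 (remaining 8 vCPU)
7 vCPU → host 2 (remaining 0 vCPU)
7 vCPU → host 3 (remaining 1 vCPU)
5 vCPU → host 1 (remaining 0 vCPU)
4 vCPU → host 4 (remaining 12 vCPU)
3 vCPU → host 4 (remaining 9 vCPU)
1 vCPU → host 3 (remaining 0 vCPU)
4 hosts × 16 vCPU = 64 vCPU; used 55 vCPU; unused 9 vCPU.

9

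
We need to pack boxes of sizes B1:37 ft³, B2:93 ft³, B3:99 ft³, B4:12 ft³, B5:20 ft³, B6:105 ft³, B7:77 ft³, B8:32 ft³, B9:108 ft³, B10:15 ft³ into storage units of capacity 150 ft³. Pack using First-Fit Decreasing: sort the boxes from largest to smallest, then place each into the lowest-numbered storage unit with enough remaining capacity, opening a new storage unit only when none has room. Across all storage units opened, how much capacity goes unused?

Sorted descending: 108, 105, 99, 93, 77, 37, 32, 20, 15, 12.
Put 108 ft³ in storage unit 1; 42 ft³ remain.
Put 105 ft³ in storage unit 2; 45 ft³ remain.
Put 99 ft³ in storage unit 3; 51 ft³ remain.
Put 93 ft³ in storage unit 4; 57 ft³ remain.
Put 77 ft³ in storage unit 5; 73 ft³ remain.
Put 37 ft³ in storage unit 1; 5 ft³ remain.
Put 32 ft³ in storage unit 2; 13 ft³ remain.
Put 20 ft³ in storage unit 3; 31 ft³ remain.
Put 15 ft³ in storage unit 3; 16 ft³ remain.
Put 12 ft³ in storage unit 2; 1 ft³ remain.
5 storage units × 150 ft³ = 750 ft³; used 598 ft³; unused 152 ft³.

152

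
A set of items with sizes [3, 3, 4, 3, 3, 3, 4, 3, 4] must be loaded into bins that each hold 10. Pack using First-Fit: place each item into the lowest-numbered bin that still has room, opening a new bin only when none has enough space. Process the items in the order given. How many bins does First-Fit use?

4

bin 1: place 3, 7 left
bin 1: place 3, 4 left
bin 1: place 4, 0 left
bin 2: place 3, 7 left
bin 2: place 3, 4 left
bin 2: place 3, 1 left
bin 3: place 4, 6 left
bin 3: place 3, 3 left
bin 4: place 4, 6 left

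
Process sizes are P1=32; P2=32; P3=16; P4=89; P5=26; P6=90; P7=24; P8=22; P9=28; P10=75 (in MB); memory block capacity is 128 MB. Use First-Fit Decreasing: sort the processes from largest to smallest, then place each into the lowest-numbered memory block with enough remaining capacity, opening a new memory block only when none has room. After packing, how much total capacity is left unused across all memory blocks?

78

Sorted descending: 90, 89, 75, 32, 32, 28, 26, 24, 22, 16.
90 MB → memory block 1 (remaining 38 MB)
89 MB → memory block 2 (remaining 39 MB)
75 MB → memory block 3 (remaining 53 MB)
32 MB → memory block 1 (remaining 6 MB)
32 MB → memory block 2 (remaining 7 MB)
28 MB → memory block 3 (remaining 25 MB)
26 MB → memory block 4 (remaining 102 MB)
24 MB → memory block 3 (remaining 1 MB)
22 MB → memory block 4 (remaining 80 MB)
16 MB → memory block 4 (remaining 64 MB)
4 memory blocks × 128 MB = 512 MB; used 434 MB; unused 78 MB.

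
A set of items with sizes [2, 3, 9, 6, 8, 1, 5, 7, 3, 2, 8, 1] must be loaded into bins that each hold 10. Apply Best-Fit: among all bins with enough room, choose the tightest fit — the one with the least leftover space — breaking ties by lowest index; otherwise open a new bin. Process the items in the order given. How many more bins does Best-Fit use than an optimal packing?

0

Best-Fit: [2,3,5] [9,1] [6] [8,2] [7,3] [8,1] → 6 bins.
Total size 55; any packing needs at least ⌈55/10⌉ = 6 bins.
So 6 is already optimal.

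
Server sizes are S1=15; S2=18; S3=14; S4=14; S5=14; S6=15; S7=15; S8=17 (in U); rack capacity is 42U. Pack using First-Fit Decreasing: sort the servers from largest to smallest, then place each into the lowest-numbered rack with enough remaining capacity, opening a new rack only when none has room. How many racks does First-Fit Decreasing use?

4

Sorted descending: 18, 17, 15, 15, 15, 14, 14, 14.
Put 18U in rack 1; 24U remain.
Put 17U in rack 1; 7U remain.
Put 15U in rack 2; 27U remain.
Put 15U in rack 2; 12U remain.
Put 15U in rack 3; 27U remain.
Put 14U in rack 3; 13U remain.
Put 14U in rack 4; 28U remain.
Put 14U in rack 4; 14U remain.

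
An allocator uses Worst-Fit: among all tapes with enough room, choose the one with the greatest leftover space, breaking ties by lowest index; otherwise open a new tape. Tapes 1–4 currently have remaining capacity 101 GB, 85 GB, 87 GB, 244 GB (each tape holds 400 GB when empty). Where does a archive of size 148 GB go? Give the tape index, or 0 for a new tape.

Tapes with room: tape 4 (244 GB).
Most room is tape 4 with 244 GB free.

4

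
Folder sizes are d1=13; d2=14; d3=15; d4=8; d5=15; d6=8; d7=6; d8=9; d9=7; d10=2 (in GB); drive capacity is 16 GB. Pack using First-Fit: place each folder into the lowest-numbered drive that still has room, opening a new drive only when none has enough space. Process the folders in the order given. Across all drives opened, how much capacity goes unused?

15

drive 1: place d1 (13 GB), 3 GB left
drive 2: place d2 (14 GB), 2 GB left
drive 3: place d3 (15 GB), 1 GB left
drive 4: place d4 (8 GB), 8 GB left
drive 5: place d5 (15 GB), 1 GB left
drive 4: place d6 (8 GB), 0 GB left
drive 6: place d7 (6 GB), 10 GB left
drive 6: place d8 (9 GB), 1 GB left
drive 7: place d9 (7 GB), 9 GB left
drive 1: place d10 (2 GB), 1 GB left
7 drives × 16 GB = 112 GB; used 97 GB; unused 15 GB.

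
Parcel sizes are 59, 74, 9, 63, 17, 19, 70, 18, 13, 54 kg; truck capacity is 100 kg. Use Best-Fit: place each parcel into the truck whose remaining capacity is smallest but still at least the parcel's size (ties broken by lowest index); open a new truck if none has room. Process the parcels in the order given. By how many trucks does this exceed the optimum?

0

Best-Fit: [59] [74,9,17] [63,19,18] [70,13] [54] → 5 trucks.
5 parcels exceed 50 kg (half the capacity), and no two of those can share a truck, so at least 5 trucks are needed.
So 5 is already optimal.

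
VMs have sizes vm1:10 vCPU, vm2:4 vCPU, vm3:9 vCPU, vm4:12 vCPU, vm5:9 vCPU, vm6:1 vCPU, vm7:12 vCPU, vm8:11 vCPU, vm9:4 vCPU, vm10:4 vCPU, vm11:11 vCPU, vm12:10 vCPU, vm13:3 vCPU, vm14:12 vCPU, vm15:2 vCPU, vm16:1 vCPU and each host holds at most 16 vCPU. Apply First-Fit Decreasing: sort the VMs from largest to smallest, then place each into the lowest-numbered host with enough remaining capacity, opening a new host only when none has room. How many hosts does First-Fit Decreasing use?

Sorted descending: 12, 12, 12, 11, 11, 10, 10, 9, 9, 4, 4, 4, 3, 2, 1, 1.
host 1: place 12 vCPU, 4 vCPU left
host 2: place 12 vCPU, 4 vCPU left
host 3: place 12 vCPU, 4 vCPU left
host 4: place 11 vCPU, 5 vCPU left
host 5: place 11 vCPU, 5 vCPU left
host 6: place 10 vCPU, 6 vCPU left
host 7: place 10 vCPU, 6 vCPU left
host 8: place 9 vCPU, 7 vCPU left
host 9: place 9 vCPU, 7 vCPU left
host 1: place 4 vCPU, 0 vCPU left
host 2: place 4 vCPU, 0 vCPU left
host 3: place 4 vCPU, 0 vCPU left
host 4: place 3 vCPU, 2 vCPU left
host 4: place 2 vCPU, 0 vCPU left
host 5: place 1 vCPU, 4 vCPU left
host 5: place 1 vCPU, 3 vCPU left

9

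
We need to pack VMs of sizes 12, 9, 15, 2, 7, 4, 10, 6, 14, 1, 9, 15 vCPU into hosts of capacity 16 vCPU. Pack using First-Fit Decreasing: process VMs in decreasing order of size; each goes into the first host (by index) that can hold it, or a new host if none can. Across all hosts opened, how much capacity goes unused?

8

Sorted descending: 15, 15, 14, 12, 10, 9, 9, 7, 6, 4, 2, 1.
15 vCPU → host 1 (remaining 1 vCPU)
15 vCPU → host 2 (remaining 1 vCPU)
14 vCPU → host 3 (remaining 2 vCPU)
12 vCPU → host 4 (remaining 4 vCPU)
10 vCPU → host 5 (remaining 6 vCPU)
9 vCPU → host 6 (remaining 7 vCPU)
9 vCPU → host 7 (remaining 7 vCPU)
7 vCPU → host 6 (remaining 0 vCPU)
6 vCPU → host 5 (remaining 0 vCPU)
4 vCPU → host 4 (remaining 0 vCPU)
2 vCPU → host 3 (remaining 0 vCPU)
1 vCPU → host 1 (remaining 0 vCPU)
7 hosts × 16 vCPU = 112 vCPU; used 104 vCPU; unused 8 vCPU.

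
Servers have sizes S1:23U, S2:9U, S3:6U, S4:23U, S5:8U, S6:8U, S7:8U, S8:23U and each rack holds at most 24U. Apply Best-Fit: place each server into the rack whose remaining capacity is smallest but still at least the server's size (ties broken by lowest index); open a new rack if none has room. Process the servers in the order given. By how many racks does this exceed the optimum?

0

Best-Fit: [23] [9,6,8] [23] [8,8] [23] → 5 racks.
Total size 108U; any packing needs at least ⌈108/24⌉ = 5 racks.
So 5 is already optimal.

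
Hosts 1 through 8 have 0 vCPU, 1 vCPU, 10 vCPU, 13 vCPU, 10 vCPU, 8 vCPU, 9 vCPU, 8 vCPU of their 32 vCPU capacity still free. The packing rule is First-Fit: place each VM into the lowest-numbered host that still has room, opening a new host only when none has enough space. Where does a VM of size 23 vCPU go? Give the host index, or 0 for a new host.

No host has ≥ 23 vCPU free, so a new host is opened.

0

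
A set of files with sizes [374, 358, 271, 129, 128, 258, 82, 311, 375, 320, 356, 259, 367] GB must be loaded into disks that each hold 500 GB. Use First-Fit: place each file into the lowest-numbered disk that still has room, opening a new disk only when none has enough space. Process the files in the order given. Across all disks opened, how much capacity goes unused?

1412

Put 374 GB in disk 1; 126 GB remain.
Put 358 GB in disk 2; 142 GB remain.
Put 271 GB in disk 3; 229 GB remain.
Put 129 GB in disk 2; 13 GB remain.
Put 128 GB in disk 3; 101 GB remain.
Put 258 GB in disk 4; 242 GB remain.
Put 82 GB in disk 1; 44 GB remain.
Put 311 GB in disk 5; 189 GB remain.
Put 375 GB in disk 6; 125 GB remain.
Put 320 GB in disk 7; 180 GB remain.
Put 356 GB in disk 8; 144 GB remain.
Put 259 GB in disk 9; 241 GB remain.
Put 367 GB in disk 10; 133 GB remain.
10 disks × 500 GB = 5000 GB; used 3588 GB; unused 1412 GB.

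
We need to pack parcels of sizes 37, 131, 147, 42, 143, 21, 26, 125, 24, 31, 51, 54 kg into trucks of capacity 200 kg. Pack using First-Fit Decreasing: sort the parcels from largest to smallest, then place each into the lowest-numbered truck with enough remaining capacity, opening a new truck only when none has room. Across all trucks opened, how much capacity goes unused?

Sorted descending: 147, 143, 131, 125, 54, 51, 42, 37, 31, 26, 24, 21.
truck 1: place 147 kg, 53 kg left
truck 2: place 143 kg, 57 kg left
truck 3: place 131 kg, 69 kg left
truck 4: place 125 kg, 75 kg left
truck 2: place 54 kg, 3 kg left
truck 1: place 51 kg, 2 kg left
truck 3: place 42 kg, 27 kg left
truck 4: place 37 kg, 38 kg left
truck 4: place 31 kg, 7 kg left
truck 3: place 26 kg, 1 kg left
truck 5: place 24 kg, 176 kg left
truck 5: place 21 kg, 155 kg left
5 trucks × 200 kg = 1000 kg; used 832 kg; unused 168 kg.

168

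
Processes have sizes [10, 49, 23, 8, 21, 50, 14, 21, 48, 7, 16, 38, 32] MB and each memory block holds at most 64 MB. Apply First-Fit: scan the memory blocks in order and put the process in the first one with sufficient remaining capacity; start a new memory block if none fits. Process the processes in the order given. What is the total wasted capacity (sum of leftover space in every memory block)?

memory block 1: place 10 MB, 54 MB left
memory block 1: place 49 MB, 5 MB left
memory block 2: place 23 MB, 41 MB left
memory block 2: place 8 MB, 33 MB left
memory block 2: place 21 MB, 12 MB left
memory block 3: place 50 MB, 14 MB left
memory block 3: place 14 MB, 0 MB left
memory block 4: place 21 MB, 43 MB left
memory block 5: place 48 MB, 16 MB left
memory block 2: place 7 MB, 5 MB left
memory block 4: place 16 MB, 27 MB left
memory block 6: place 38 MB, 26 MB left
memory block 7: place 32 MB, 32 MB left
7 memory blocks × 64 MB = 448 MB; used 337 MB; unused 111 MB.

111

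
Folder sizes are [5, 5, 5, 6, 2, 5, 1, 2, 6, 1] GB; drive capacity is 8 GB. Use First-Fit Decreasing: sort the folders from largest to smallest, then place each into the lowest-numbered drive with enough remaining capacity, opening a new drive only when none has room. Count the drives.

Sorted descending: 6, 6, 5, 5, 5, 5, 2, 2, 1, 1.
6 GB → drive 1 (remaining 2 GB)
6 GB → drive 2 (remaining 2 GB)
5 GB → drive 3 (remaining 3 GB)
5 GB → drive 4 (remaining 3 GB)
5 GB → drive 5 (remaining 3 GB)
5 GB → drive 6 (remaining 3 GB)
2 GB → drive 1 (remaining 0 GB)
2 GB → drive 2 (remaining 0 GB)
1 GB → drive 3 (remaining 2 GB)
1 GB → drive 3 (remaining 1 GB)
Final drives: [6,2] [6,2] [5,1,1] [5] [5] [5].

6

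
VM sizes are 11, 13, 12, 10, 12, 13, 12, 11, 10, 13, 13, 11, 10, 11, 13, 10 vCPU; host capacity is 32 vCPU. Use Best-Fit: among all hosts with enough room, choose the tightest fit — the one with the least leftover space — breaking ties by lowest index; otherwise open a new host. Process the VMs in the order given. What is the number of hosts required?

7 hosts

11 vCPU → host 1 (remaining 21 vCPU)
13 vCPU → host 1 (remaining 8 vCPU)
12 vCPU → host 2 (remaining 20 vCPU)
10 vCPU → host 2 (remaining 10 vCPU)
12 vCPU → host 3 (remaining 20 vCPU)
13 vCPU → host 3 (remaining 7 vCPU)
12 vCPU → host 4 (remaining 20 vCPU)
11 vCPU → host 4 (remaining 9 vCPU)
10 vCPU → host 2 (remaining 0 vCPU)
13 vCPU → host 5 (remaining 19 vCPU)
13 vCPU → host 5 (remaining 6 vCPU)
11 vCPU → host 6 (remaining 21 vCPU)
10 vCPU → host 6 (remaining 11 vCPU)
11 vCPU → host 6 (remaining 0 vCPU)
13 vCPU → host 7 (remaining 19 vCPU)
10 vCPU → host 7 (remaining 9 vCPU)
Final hosts: [11,13] [12,10,10] [12,13] [12,11] [13,13] [11,10,11] [13,10].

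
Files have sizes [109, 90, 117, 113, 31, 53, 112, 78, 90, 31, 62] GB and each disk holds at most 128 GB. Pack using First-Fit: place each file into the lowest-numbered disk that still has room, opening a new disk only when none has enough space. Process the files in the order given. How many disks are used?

9 disks

109 GB → disk 1 (remaining 19 GB)
90 GB → disk 2 (remaining 38 GB)
117 GB → disk 3 (remaining 11 GB)
113 GB → disk 4 (remaining 15 GB)
31 GB → disk 2 (remaining 7 GB)
53 GB → disk 5 (remaining 75 GB)
112 GB → disk 6 (remaining 16 GB)
78 GB → disk 7 (remaining 50 GB)
90 GB → disk 8 (remaining 38 GB)
31 GB → disk 5 (remaining 44 GB)
62 GB → disk 9 (remaining 66 GB)
Final disks: [109] [90,31] [117] [113] [53,31] [112] [78] [90] [62].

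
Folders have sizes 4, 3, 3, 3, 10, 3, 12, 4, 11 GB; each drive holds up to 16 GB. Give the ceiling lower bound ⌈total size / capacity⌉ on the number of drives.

Total size = 4 + 3 + 3 + 3 + 10 + 3 + 12 + 4 + 11 = 53 GB.
⌈53 / 16⌉ = 4.

4 drives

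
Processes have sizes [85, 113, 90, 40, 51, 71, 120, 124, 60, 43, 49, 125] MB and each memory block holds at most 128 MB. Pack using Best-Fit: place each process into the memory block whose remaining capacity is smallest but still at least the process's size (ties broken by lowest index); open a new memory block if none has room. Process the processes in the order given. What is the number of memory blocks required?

9 memory blocks

memory block 1: place 85 MB, 43 MB left
memory block 2: place 113 MB, 15 MB left
memory block 3: place 90 MB, 38 MB left
memory block 1: place 40 MB, 3 MB left
memory block 4: place 51 MB, 77 MB left
memory block 4: place 71 MB, 6 MB left
memory block 5: place 120 MB, 8 MB left
memory block 6: place 124 MB, 4 MB left
memory block 7: place 60 MB, 68 MB left
memory block 7: place 43 MB, 25 MB left
memory block 8: place 49 MB, 79 MB left
memory block 9: place 125 MB, 3 MB left
Final memory blocks: [85,40] [113] [90] [51,71] [120] [124] [60,43] [49] [125].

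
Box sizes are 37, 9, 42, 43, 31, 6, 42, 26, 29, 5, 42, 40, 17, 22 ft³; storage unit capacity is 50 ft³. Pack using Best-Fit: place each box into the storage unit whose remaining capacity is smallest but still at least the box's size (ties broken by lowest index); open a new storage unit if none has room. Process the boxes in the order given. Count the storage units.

37 ft³ → storage unit 1 (remaining 13 ft³)
9 ft³ → storage unit 1 (remaining 4 ft³)
42 ft³ → storage unit 2 (remaining 8 ft³)
43 ft³ → storage unit 3 (remaining 7 ft³)
31 ft³ → storage unit 4 (remaining 19 ft³)
6 ft³ → storage unit 3 (remaining 1 ft³)
42 ft³ → storage unit 5 (remaining 8 ft³)
26 ft³ → storage unit 6 (remaining 24 ft³)
29 ft³ → storage unit 7 (remaining 21 ft³)
5 ft³ → storage unit 2 (remaining 3 ft³)
42 ft³ → storage unit 8 (remaining 8 ft³)
40 ft³ → storage unit 9 (remaining 10 ft³)
17 ft³ → storage unit 4 (remaining 2 ft³)
22 ft³ → storage unit 6 (remaining 2 ft³)
Final storage units: [37,9] [42,5] [43,6] [31,17] [42] [26,22] [29] [42] [40].

9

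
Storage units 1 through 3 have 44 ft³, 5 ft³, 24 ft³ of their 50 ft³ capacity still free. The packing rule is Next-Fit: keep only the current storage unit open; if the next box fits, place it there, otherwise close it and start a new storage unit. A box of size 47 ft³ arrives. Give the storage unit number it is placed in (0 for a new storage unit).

Next-Fit only looks at storage unit 3, which has 24 ft³ free.
47 ft³ does not fit, so a new storage unit is opened.

0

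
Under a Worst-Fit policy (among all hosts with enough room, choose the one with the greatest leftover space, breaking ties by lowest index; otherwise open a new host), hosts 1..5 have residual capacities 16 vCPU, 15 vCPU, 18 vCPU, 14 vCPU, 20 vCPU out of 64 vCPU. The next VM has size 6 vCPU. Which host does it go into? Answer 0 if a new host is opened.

Hosts with room: host 1 (16 vCPU), host 2 (15 vCPU), host 3 (18 vCPU), host 4 (14 vCPU), host 5 (20 vCPU).
Most room is host 5 with 20 vCPU free.

5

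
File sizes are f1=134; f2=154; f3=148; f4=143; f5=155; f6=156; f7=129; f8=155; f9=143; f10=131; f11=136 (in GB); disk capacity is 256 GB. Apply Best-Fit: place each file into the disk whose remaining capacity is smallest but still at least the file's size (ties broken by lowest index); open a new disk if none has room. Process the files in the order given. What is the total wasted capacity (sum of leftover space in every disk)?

disk 1: place f1 (134 GB), 122 GB left
disk 2: place f2 (154 GB), 102 GB left
disk 3: place f3 (148 GB), 108 GB left
disk 4: place f4 (143 GB), 113 GB left
disk 5: place f5 (155 GB), 101 GB left
disk 6: place f6 (156 GB), 100 GB left
disk 7: place f7 (129 GB), 127 GB left
disk 8: place f8 (155 GB), 101 GB left
disk 9: place f9 (143 GB), 113 GB left
disk 10: place f10 (131 GB), 125 GB left
disk 11: place f11 (136 GB), 120 GB left
11 disks × 256 GB = 2816 GB; used 1584 GB; unused 1232 GB.

1232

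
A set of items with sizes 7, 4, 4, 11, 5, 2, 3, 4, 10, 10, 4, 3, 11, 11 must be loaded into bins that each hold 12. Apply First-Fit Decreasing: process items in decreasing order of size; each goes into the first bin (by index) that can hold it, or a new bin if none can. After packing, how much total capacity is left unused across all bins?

Sorted descending: 11, 11, 11, 10, 10, 7, 5, 4, 4, 4, 4, 3, 3, 2.
bin 1: place 11, 1 left
bin 2: place 11, 1 left
bin 3: place 11, 1 left
bin 4: place 10, 2 left
bin 5: place 10, 2 left
bin 6: place 7, 5 left
bin 6: place 5, 0 left
bin 7: place 4, 8 left
bin 7: place 4, 4 left
bin 7: place 4, 0 left
bin 8: place 4, 8 left
bin 8: place 3, 5 left
bin 8: place 3, 2 left
bin 4: place 2, 0 left
8 bins × 12 = 96; used 89; unused 7.

7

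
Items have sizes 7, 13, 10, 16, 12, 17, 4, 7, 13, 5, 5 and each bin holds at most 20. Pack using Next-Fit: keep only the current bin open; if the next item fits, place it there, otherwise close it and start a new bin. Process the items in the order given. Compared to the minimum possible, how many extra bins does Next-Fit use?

2

Next-Fit: [7,13] [10] [16] [12] [17] [4,7] [13,5] [5] → 8 bins.
Total size 109; any packing needs at least ⌈109/20⌉ = 6 bins.
An optimal packing achieves that bound: [17] [16,4] [13,7] [13,7] [12,5] [10,5] → 6 bins.
Excess: 8 − 6 = 2.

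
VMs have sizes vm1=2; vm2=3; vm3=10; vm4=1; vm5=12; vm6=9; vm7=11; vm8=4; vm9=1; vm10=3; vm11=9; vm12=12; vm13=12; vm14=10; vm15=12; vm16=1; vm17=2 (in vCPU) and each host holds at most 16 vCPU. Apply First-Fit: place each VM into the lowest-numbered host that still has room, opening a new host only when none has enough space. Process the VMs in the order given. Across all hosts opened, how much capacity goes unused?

host 1: place vm1 (2 vCPU), 14 vCPU left
host 1: place vm2 (3 vCPU), 11 vCPU left
host 1: place vm3 (10 vCPU), 1 vCPU left
host 1: place vm4 (1 vCPU), 0 vCPU left
host 2: place vm5 (12 vCPU), 4 vCPU left
host 3: place vm6 (9 vCPU), 7 vCPU left
host 4: place vm7 (11 vCPU), 5 vCPU left
host 2: place vm8 (4 vCPU), 0 vCPU left
host 3: place vm9 (1 vCPU), 6 vCPU left
host 3: place vm10 (3 vCPU), 3 vCPU left
host 5: place vm11 (9 vCPU), 7 vCPU left
host 6: place vm12 (12 vCPU), 4 vCPU left
host 7: place vm13 (12 vCPU), 4 vCPU left
host 8: place vm14 (10 vCPU), 6 vCPU left
host 9: place vm15 (12 vCPU), 4 vCPU left
host 3: place vm16 (1 vCPU), 2 vCPU left
host 3: place vm17 (2 vCPU), 0 vCPU left
9 hosts × 16 vCPU = 144 vCPU; used 114 vCPU; unused 30 vCPU.

30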